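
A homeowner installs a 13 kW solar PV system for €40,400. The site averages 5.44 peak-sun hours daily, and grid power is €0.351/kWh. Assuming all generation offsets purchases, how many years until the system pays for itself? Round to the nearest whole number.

4 years

Daily generation = 13 kW × 5.44 h = 70.72 kWh
Annual generation = 70.72 × 365 = 25813 kWh
Annual savings = 25813 × €0.351 = €9,060.29
Payback = €40,400 / €9,060.29 = 4.46 years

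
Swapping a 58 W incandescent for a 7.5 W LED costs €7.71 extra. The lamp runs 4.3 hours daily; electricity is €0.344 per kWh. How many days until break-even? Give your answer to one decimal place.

103.2 days

Power saved = 58 − 7.5 = 50.5 W
Daily energy saved = 50.5 W × 4.3 h = 217.1 Wh = 0.21715 kWh
Daily savings = 0.21715 × €0.344 = €0.0747
Payback = €7.71 / €0.0747 per day = 103.2 days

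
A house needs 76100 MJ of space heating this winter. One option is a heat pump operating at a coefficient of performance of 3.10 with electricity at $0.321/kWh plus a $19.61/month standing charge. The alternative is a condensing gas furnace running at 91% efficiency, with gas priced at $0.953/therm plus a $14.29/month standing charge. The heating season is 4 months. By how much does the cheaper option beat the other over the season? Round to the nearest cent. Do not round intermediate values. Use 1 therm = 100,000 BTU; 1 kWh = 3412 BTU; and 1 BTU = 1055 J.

Heat load = 76100 MJ = 76,100,000,000 J / 1055 = 72,132,701 BTU
Gas: input = 72,132,701 / 0.91 = 79,266,705 BTU = 792.7 therm → 792.7 × $0.953 = $755.41; + 4 × $14.29 standing = $812.57
Heat pump: 72,132,701 BTU / 3412 = 21,140 kWh heat; / 3.10 = 6,820 kWh in → × $0.321 = $2,189.10; + 4 × $19.61 standing = $2,267.54
Difference = |$812.57 − $2,267.54| = $1,454.97

$1454.97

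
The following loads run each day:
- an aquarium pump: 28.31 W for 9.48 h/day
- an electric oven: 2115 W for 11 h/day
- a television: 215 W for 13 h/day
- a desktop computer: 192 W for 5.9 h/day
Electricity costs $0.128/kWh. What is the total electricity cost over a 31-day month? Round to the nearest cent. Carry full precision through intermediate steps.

$108.97

aquarium pump: 28.31 W × 9.48 h × 31 d = 8,320 Wh = 8.32 kWh
electric oven: 2115 W × 11 h × 31 d = 721,215 Wh = 721.2 kWh
television: 215 W × 13 h × 31 d = 86,645 Wh = 86.64 kWh
desktop computer: 192 W × 5.9 h × 31 d = 35,117 Wh = 35.12 kWh
Total energy = 8.32 + 721.2 + 86.64 + 35.12 = 851.3 kWh
Cost = 851.3 kWh × $0.128 = $108.97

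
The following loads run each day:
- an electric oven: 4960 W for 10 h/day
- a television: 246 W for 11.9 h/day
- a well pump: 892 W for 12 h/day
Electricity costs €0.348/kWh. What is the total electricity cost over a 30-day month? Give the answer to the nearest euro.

€660

electric oven: 4960 W × 10 h × 30 d = 1,488,000 Wh = 1,488 kWh
television: 246 W × 11.9 h × 30 d = 87,822 Wh = 87.82 kWh
well pump: 892 W × 12 h × 30 d = 321,120 Wh = 321.1 kWh
Total energy = 1,488 + 87.82 + 321.1 = 1,897 kWh
Cost = 1,897 kWh × €0.348 = €660.14 ≈ €660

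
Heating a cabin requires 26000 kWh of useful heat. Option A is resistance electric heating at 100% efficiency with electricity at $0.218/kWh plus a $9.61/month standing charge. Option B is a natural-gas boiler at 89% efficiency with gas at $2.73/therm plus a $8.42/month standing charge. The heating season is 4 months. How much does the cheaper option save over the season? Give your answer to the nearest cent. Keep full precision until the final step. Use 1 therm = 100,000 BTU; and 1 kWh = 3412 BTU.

$2951.59

Heat load = 26000 kWh × 3412 = 88,712,000 BTU
Gas: input = 88,712,000 / 0.89 = 99,676,404 BTU = 996.8 therm → 996.8 × $2.73 = $2,721.17; + 4 × $8.42 standing = $2,754.85
Electric: 88,712,000 BTU / 3412 = 26,000 kWh → × $0.218 = $5,668.00; + 4 × $9.61 standing = $5,706.44
Difference = |$2,754.85 − $5,706.44| = $2,951.59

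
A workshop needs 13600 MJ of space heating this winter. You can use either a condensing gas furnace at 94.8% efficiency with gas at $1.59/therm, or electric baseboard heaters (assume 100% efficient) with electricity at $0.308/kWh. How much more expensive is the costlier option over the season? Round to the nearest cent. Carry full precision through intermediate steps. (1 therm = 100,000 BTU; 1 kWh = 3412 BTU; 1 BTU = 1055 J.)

$947.46

Heat load = 13600 MJ = 13,600,000,000 J / 1055 = 12,890,995 BTU
Gas: input = 12,890,995 / 0.948 = 13,598,096 BTU = 136 therm → 136 × $1.59 = $216.21
Electric: 12,890,995 BTU / 3412 = 3,778 kWh → × $0.308 = $1,163.67
Difference = |$216.21 − $1,163.67| = $947.46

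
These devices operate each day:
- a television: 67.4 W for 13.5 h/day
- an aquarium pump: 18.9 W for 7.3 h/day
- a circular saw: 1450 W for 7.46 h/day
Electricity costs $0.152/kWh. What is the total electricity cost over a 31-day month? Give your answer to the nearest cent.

$55.91

television: 67.4 W × 13.5 h × 31 d = 28,207 Wh = 28.21 kWh
aquarium pump: 18.9 W × 7.3 h × 31 d = 4,277 Wh = 4.277 kWh
circular saw: 1450 W × 7.46 h × 31 d = 335,327 Wh = 335.3 kWh
Total energy = 28.21 + 4.277 + 335.3 = 367.8 kWh
Cost = 367.8 kWh × $0.152 = $55.91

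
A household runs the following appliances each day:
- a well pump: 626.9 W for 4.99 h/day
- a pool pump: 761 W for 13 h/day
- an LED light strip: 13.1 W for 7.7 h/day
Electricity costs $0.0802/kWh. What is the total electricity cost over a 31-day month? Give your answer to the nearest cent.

well pump: 626.9 W × 4.99 h × 31 d = 96,975 Wh = 96.98 kWh
pool pump: 761 W × 13 h × 31 d = 306,683 Wh = 306.7 kWh
LED light strip: 13.1 W × 7.7 h × 31 d = 3,127 Wh = 3.127 kWh
Total energy = 96.98 + 306.7 + 3.127 = 406.8 kWh
Cost = 406.8 kWh × $0.0802 = $32.62

$32.62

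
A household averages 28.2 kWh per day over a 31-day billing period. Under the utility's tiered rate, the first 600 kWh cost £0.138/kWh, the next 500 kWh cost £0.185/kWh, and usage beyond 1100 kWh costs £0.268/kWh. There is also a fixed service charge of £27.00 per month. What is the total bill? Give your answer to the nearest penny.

£160.53

Usage = 28.2 kWh/day × 31 days = 874.2 kWh
First 600 kWh × £0.138 = £82.80
Next 274.2 kWh × £0.185 = £50.73
Remaining tier: 0 kWh (not reached)
Energy charge = £133.53; + service £27.00 = £160.53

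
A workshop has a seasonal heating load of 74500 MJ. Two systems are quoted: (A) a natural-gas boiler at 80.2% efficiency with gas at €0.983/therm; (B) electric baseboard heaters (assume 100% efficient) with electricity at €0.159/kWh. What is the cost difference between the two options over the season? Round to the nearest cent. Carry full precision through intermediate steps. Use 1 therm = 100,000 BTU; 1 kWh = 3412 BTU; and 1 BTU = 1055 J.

Heat load = 74500 MJ = 74,500,000,000 J / 1055 = 70,616,114 BTU
Gas: input = 70,616,114 / 0.802 = 88,050,017 BTU = 880.5 therm → 880.5 × €0.983 = €865.53
Electric: 70,616,114 BTU / 3412 = 20,700 kWh → × €0.159 = €3,290.73
Difference = |€865.53 − €3,290.73| = €2,425.20

€2425.20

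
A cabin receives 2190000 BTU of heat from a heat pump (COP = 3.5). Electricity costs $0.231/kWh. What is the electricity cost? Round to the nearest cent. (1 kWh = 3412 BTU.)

$42.36

Heat delivered = 2,190,000 BTU / 3412 = 641.9 kWh
Electrical input = 641.9 kWh / 3.5 = 183.4 kWh
Cost = 183.4 × $0.231/kWh = $42.36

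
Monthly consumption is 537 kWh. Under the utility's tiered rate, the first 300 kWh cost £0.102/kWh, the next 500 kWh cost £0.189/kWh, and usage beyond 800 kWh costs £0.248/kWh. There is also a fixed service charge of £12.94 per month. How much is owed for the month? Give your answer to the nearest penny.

£88.33

First 300 kWh × £0.102 = £30.60
Next 237 kWh × £0.189 = £44.79
Remaining tier: 0 kWh (not reached)
Energy charge = £75.39; + service £12.94 = £88.33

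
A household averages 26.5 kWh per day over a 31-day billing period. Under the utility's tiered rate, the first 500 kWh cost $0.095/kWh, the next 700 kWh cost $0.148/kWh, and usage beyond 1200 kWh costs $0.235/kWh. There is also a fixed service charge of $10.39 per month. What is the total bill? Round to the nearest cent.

Usage = 26.5 kWh/day × 31 days = 821.5 kWh
First 500 kWh × $0.095 = $47.50
Next 321.5 kWh × $0.148 = $47.58
Remaining tier: 0 kWh (not reached)
Energy charge = $95.08; + service $10.39 = $105.47

$105.47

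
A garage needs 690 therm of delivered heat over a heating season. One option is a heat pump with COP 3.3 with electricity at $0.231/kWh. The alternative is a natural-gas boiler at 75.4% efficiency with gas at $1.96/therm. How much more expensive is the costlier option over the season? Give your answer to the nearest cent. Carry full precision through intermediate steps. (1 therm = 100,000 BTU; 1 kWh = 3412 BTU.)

Heat load = 690 therm × 100,000 = 69,000,000 BTU
Gas: input = 69,000,000 / 0.754 = 91,511,936 BTU = 915.1 therm → 915.1 × $1.96 = $1,793.63
Heat pump: 69,000,000 BTU / 3412 = 20,220 kWh heat; / 3.3 = 6,128 kWh in → × $0.231 = $1,415.59
Difference = |$1,793.63 − $1,415.59| = $378.04

$378.04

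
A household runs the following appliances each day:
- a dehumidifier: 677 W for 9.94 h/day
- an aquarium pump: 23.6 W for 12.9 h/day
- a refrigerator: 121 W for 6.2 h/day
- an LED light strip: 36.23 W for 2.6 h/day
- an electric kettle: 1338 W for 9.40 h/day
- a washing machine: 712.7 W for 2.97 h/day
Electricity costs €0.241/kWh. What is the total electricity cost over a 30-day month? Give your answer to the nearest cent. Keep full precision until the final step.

dehumidifier: 677 W × 9.94 h × 30 d = 201,881 Wh = 201.9 kWh
aquarium pump: 23.6 W × 12.9 h × 30 d = 9,133 Wh = 9.133 kWh
refrigerator: 121 W × 6.2 h × 30 d = 22,506 Wh = 22.51 kWh
LED light strip: 36.23 W × 2.6 h × 30 d = 2,826 Wh = 2.826 kWh
electric kettle: 1338 W × 9.40 h × 30 d = 377,316 Wh = 377.3 kWh
washing machine: 712.7 W × 2.97 h × 30 d = 63,502 Wh = 63.5 kWh
Total energy = 201.9 + 9.133 + 22.51 + 2.826 + 377.3 + 63.5 = 677.2 kWh
Cost = 677.2 kWh × €0.241 = €163.20

€163.20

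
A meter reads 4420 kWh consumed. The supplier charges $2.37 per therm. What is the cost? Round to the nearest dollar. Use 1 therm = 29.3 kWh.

4420 kWh × (0.03413 therm/kWh) = 150.9 therm
Cost = 150.9 therm × $2.37/therm = $357.52 ≈ $358

$358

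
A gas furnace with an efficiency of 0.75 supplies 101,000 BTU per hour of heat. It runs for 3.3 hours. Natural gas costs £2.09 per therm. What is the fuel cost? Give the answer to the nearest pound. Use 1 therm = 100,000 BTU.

£9

Heat delivered = 101,000 BTU/h × 3.3 h = 333,300 BTU
Gas input = 333,300 / 0.75 = 444,400 BTU
= 444,400 / 100,000 = 4.444 therm
Cost = 4.444 × £2.09/therm = £9.29 ≈ £9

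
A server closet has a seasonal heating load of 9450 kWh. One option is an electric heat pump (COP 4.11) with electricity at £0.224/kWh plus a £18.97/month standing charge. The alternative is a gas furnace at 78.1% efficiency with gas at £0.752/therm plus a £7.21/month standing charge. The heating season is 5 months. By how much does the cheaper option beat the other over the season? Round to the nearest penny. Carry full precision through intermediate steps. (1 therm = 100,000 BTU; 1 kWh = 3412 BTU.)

Heat load = 9450 kWh × 3412 = 32,243,400 BTU
Gas: input = 32,243,400 / 0.781 = 41,284,763 BTU = 412.8 therm → 412.8 × £0.752 = £310.46; + 5 × £7.21 standing = £346.51
Heat pump: 32,243,400 BTU / 3412 = 9,450 kWh heat; / 4.11 = 2,299 kWh in → × £0.224 = £515.04; + 5 × £18.97 standing = £609.89
Difference = |£346.51 − £609.89| = £263.38

£263.38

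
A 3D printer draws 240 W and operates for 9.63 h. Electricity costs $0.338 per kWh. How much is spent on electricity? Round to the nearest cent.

Energy = 240 W × 9.63 h = 2,311 Wh = 2.311 kWh
Cost = 2.311 kWh × $0.338/kWh = $0.78

$0.78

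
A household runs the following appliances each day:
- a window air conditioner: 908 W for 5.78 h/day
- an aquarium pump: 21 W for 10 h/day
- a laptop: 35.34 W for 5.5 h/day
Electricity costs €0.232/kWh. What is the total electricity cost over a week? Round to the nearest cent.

window air conditioner: 908 W × 5.78 h × 7 d = 36,738 Wh = 36.74 kWh
aquarium pump: 21 W × 10 h × 7 d = 1,470 Wh = 1.47 kWh
laptop: 35.34 W × 5.5 h × 7 d = 1,361 Wh = 1.361 kWh
Total energy = 36.74 + 1.47 + 1.361 = 39.57 kWh
Cost = 39.57 kWh × €0.232 = €9.18

€9.18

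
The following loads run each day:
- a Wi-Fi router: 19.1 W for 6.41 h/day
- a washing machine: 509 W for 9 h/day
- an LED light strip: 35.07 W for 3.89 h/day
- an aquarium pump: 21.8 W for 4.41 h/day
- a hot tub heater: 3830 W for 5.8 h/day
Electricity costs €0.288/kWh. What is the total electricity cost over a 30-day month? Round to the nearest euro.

Wi-Fi router: 19.1 W × 6.41 h × 30 d = 3,673 Wh = 3.673 kWh
washing machine: 509 W × 9 h × 30 d = 137,430 Wh = 137.4 kWh
LED light strip: 35.07 W × 3.89 h × 30 d = 4,093 Wh = 4.093 kWh
aquarium pump: 21.8 W × 4.41 h × 30 d = 2,884 Wh = 2.884 kWh
hot tub heater: 3830 W × 5.8 h × 30 d = 666,420 Wh = 666.4 kWh
Total energy = 3.673 + 137.4 + 4.093 + 2.884 + 666.4 = 814.5 kWh
Cost = 814.5 kWh × €0.288 = €234.58 ≈ €235

€235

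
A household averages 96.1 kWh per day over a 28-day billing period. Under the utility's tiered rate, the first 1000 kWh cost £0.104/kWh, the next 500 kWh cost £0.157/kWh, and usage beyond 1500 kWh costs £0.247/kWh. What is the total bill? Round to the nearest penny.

£476.63

Usage = 96.1 kWh/day × 28 days = 2690.8 kWh
First 1000 kWh × £0.104 = £104.00
Next 500 kWh × £0.157 = £78.50
Remaining 1190.8 kWh × £0.247 = £294.13
Total = £476.63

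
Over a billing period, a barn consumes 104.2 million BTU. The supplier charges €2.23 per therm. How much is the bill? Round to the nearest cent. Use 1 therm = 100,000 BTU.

€2323.66

104.2 million BTU × (10 therm/million BTU) = 1,042 therm
Cost = 1,042 therm × €2.23/therm = €2,323.66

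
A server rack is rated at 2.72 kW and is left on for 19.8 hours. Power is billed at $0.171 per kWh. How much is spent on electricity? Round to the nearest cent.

Energy = 2720 W × 19.8 h = 53,856 Wh = 53.86 kWh
Cost = 53.86 kWh × $0.171/kWh = $9.21

$9.21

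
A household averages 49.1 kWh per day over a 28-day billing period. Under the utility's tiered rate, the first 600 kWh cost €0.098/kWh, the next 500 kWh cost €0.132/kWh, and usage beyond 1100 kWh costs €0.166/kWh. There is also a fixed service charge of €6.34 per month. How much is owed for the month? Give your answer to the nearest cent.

€176.76

Usage = 49.1 kWh/day × 28 days = 1374.8 kWh
First 600 kWh × €0.098 = €58.80
Next 500 kWh × €0.132 = €66.00
Remaining 274.8 kWh × €0.166 = €45.62
Energy charge = €170.42; + service €6.34 = €176.76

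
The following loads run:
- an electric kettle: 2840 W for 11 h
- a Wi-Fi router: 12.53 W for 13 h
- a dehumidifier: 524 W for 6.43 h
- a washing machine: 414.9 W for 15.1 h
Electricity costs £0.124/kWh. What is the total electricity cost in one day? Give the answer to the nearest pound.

electric kettle: 2840 W × 11 h = 31,240 Wh = 31.24 kWh
Wi-Fi router: 12.53 W × 13 h = 163 Wh = 0.1629 kWh
dehumidifier: 524 W × 6.43 h = 3,369 Wh = 3.369 kWh
washing machine: 414.9 W × 15.1 h = 6,265 Wh = 6.265 kWh
Total energy = 31.24 + 0.1629 + 3.369 + 6.265 = 41.04 kWh
Cost = 41.04 kWh × £0.124 = £5.09 ≈ £5

£5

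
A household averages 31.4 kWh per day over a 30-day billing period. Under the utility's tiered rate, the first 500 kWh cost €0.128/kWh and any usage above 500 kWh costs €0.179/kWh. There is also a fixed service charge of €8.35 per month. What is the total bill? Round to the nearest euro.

€151

Usage = 31.4 kWh/day × 30 days = 942 kWh
First 500 kWh × €0.128 = €64.00
Remaining 442 kWh × €0.179 = €79.12
Energy charge = €143.12; + service €8.35 = €151.47 ≈ €151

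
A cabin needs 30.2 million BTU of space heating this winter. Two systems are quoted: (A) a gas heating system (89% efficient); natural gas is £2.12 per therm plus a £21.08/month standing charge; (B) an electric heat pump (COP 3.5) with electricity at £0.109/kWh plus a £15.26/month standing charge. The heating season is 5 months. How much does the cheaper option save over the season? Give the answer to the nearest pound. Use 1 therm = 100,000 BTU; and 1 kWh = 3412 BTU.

Heat load = 30.2 × 10⁶ BTU = 30,200,000 BTU
Gas: input = 30,200,000 / 0.89 = 33,932,584 BTU = 339.3 therm → 339.3 × £2.12 = £719.37; + 5 × £21.08 standing = £824.77
Heat pump: 30,200,000 BTU / 3412 = 8,851 kWh heat; / 3.5 = 2,529 kWh in → × £0.109 = £275.65; + 5 × £15.26 standing = £351.95
Difference = |£824.77 − £351.95| = £472.82 ≈ £473

£473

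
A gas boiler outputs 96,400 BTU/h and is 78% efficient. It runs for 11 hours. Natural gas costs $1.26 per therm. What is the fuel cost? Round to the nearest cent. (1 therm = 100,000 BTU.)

$17.13

Heat delivered = 96,400 BTU/h × 11 h = 1,060,400 BTU
Gas input = 1,060,400 / 0.78 = 1,359,487 BTU
= 1,359,487 / 100,000 = 13.59 therm
Cost = 13.59 × $1.26/therm = $17.13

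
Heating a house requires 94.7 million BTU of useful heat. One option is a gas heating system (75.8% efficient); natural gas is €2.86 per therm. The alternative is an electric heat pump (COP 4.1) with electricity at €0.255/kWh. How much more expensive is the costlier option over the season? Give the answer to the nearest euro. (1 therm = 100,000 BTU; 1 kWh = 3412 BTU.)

Heat load = 94.7 × 10⁶ BTU = 94,700,000 BTU
Gas: input = 94,700,000 / 0.758 = 124,934,037 BTU = 1,249 therm → 1,249 × €2.86 = €3,573.11
Heat pump: 94,700,000 BTU / 3412 = 27,750 kWh heat; / 4.1 = 6,770 kWh in → × €0.255 = €1,726.22
Difference = |€3,573.11 − €1,726.22| = €1,846.89 ≈ €1847

€1847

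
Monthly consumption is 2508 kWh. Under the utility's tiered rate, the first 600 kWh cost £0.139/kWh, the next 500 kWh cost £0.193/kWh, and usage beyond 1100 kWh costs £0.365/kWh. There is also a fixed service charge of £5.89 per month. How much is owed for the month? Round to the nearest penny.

£699.71

First 600 kWh × £0.139 = £83.40
Next 500 kWh × £0.193 = £96.50
Remaining 1408 kWh × £0.365 = £513.92
Energy charge = £693.82; + service £5.89 = £699.71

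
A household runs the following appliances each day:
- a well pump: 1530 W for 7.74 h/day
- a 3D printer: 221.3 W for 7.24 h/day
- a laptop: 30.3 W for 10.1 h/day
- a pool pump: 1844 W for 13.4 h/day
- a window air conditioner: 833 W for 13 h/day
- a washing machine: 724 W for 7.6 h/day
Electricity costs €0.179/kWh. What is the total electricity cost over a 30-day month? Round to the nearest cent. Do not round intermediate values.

well pump: 1530 W × 7.74 h × 30 d = 355,266 Wh = 355.3 kWh
3D printer: 221.3 W × 7.24 h × 30 d = 48,066 Wh = 48.07 kWh
laptop: 30.3 W × 10.1 h × 30 d = 9,181 Wh = 9.181 kWh
pool pump: 1844 W × 13.4 h × 30 d = 741,288 Wh = 741.3 kWh
window air conditioner: 833 W × 13 h × 30 d = 324,870 Wh = 324.9 kWh
washing machine: 724 W × 7.6 h × 30 d = 165,072 Wh = 165.1 kWh
Total energy = 355.3 + 48.07 + 9.181 + 741.3 + 324.9 + 165.1 = 1,644 kWh
Cost = 1,644 kWh × €0.179 = €294.23

€294.23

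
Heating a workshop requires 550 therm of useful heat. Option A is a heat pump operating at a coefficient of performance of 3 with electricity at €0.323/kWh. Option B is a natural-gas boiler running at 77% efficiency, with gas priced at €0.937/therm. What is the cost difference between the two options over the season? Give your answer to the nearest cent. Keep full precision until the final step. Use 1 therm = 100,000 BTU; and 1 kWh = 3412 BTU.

Heat load = 550 therm × 100,000 = 55,000,000 BTU
Gas: input = 55,000,000 / 0.77 = 71,428,571 BTU = 714.3 therm → 714.3 × €0.937 = €669.29
Heat pump: 55,000,000 BTU / 3412 = 16,120 kWh heat; / 3 = 5,373 kWh in → × €0.323 = €1,735.54
Difference = |€669.29 − €1,735.54| = €1,066.26

€1066.26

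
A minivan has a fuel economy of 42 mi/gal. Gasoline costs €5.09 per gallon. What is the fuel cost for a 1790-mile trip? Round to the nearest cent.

€216.93

Fuel = 1790 mi / 42 mpg = 42.62 gal
Cost = 42.62 gal × €5.09/gal = €216.93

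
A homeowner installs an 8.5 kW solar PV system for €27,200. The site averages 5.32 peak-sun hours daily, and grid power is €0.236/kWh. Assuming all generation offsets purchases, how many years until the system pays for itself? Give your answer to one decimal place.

Daily generation = 8.5 kW × 5.32 h = 45.22 kWh
Annual generation = 45.22 × 365 = 16505 kWh
Annual savings = 16505 × €0.236 = €3,895.25
Payback = €27,200 / €3,895.25 = 6.98 years

7.0 years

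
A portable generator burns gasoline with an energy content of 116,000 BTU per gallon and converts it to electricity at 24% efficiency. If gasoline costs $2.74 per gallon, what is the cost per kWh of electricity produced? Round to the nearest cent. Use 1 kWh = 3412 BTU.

Electrical output per gallon = 116,000 BTU × 0.24 / 3412 BTU/kWh = 8.159 kWh
Cost per kWh = $2.74 / 8.159 kWh = $0.336

$0.34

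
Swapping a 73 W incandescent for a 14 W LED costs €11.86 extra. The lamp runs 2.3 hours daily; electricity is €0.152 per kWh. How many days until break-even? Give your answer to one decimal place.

Power saved = 73 − 14 = 59 W
Daily energy saved = 59 W × 2.3 h = 135.7 Wh = 0.1357 kWh
Daily savings = 0.1357 × €0.152 = €0.0206
Payback = €11.86 / €0.0206 per day = 575 days

575.0 days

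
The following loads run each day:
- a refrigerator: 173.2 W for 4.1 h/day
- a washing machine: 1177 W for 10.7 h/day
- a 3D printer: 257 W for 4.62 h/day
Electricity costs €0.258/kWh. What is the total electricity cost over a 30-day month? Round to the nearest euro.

€112

refrigerator: 173.2 W × 4.1 h × 30 d = 21,304 Wh = 21.3 kWh
washing machine: 1177 W × 10.7 h × 30 d = 377,817 Wh = 377.8 kWh
3D printer: 257 W × 4.62 h × 30 d = 35,620 Wh = 35.62 kWh
Total energy = 21.3 + 377.8 + 35.62 = 434.7 kWh
Cost = 434.7 kWh × €0.258 = €112.16 ≈ €112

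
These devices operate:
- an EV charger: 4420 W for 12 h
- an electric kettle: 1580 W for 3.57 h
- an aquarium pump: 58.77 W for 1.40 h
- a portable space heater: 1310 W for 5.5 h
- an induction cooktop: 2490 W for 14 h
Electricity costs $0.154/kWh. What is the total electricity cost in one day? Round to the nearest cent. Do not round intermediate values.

$15.53

EV charger: 4420 W × 12 h = 53,040 Wh = 53.04 kWh
electric kettle: 1580 W × 3.57 h = 5,641 Wh = 5.641 kWh
aquarium pump: 58.77 W × 1.40 h = 82 Wh = 0.08228 kWh
portable space heater: 1310 W × 5.5 h = 7,205 Wh = 7.205 kWh
induction cooktop: 2490 W × 14 h = 34,860 Wh = 34.86 kWh
Total energy = 53.04 + 5.641 + 0.08228 + 7.205 + 34.86 = 100.8 kWh
Cost = 100.8 kWh × $0.154 = $15.53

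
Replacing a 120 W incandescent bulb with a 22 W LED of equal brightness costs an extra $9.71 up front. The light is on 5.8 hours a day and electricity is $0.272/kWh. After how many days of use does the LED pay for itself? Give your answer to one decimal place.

Power saved = 120 − 22 = 98 W
Daily energy saved = 98 W × 5.8 h = 568.4 Wh = 0.5684 kWh
Daily savings = 0.5684 × $0.272 = $0.1546
Payback = $9.71 / $0.1546 per day = 62.81 days

62.8 days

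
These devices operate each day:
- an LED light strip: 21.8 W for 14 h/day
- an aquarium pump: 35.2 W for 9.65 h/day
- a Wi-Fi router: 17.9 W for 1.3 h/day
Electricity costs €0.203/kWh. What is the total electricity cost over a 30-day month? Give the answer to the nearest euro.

LED light strip: 21.8 W × 14 h × 30 d = 9,156 Wh = 9.156 kWh
aquarium pump: 35.2 W × 9.65 h × 30 d = 10,190 Wh = 10.19 kWh
Wi-Fi router: 17.9 W × 1.3 h × 30 d = 698 Wh = 0.6981 kWh
Total energy = 9.156 + 10.19 + 0.6981 = 20.04 kWh
Cost = 20.04 kWh × €0.203 = €4.07 ≈ €4

€4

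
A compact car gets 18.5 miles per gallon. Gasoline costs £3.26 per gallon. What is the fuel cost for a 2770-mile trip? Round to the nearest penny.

£488.12

Fuel = 2770 mi / 18.5 mpg = 149.7 gal
Cost = 149.7 gal × £3.26/gal = £488.12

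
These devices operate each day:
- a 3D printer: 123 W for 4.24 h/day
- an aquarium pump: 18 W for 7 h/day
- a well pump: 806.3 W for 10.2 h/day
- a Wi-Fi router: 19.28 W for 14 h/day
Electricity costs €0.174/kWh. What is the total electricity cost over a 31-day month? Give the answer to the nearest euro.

3D printer: 123 W × 4.24 h × 31 d = 16,167 Wh = 16.17 kWh
aquarium pump: 18 W × 7 h × 31 d = 3,906 Wh = 3.906 kWh
well pump: 806.3 W × 10.2 h × 31 d = 254,952 Wh = 255 kWh
Wi-Fi router: 19.28 W × 14 h × 31 d = 8,368 Wh = 8.368 kWh
Total energy = 16.17 + 3.906 + 255 + 8.368 = 283.4 kWh
Cost = 283.4 kWh × €0.174 = €49.31 ≈ €49

€49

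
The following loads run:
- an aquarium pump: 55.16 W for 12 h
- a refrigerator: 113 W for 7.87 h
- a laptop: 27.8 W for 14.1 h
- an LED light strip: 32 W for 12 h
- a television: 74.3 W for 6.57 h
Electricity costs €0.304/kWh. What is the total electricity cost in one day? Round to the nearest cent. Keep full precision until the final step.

aquarium pump: 55.16 W × 12 h = 662 Wh = 0.6619 kWh
refrigerator: 113 W × 7.87 h = 889 Wh = 0.8893 kWh
laptop: 27.8 W × 14.1 h = 392 Wh = 0.392 kWh
LED light strip: 32 W × 12 h = 384 Wh = 0.384 kWh
television: 74.3 W × 6.57 h = 488 Wh = 0.4882 kWh
Total energy = 0.6619 + 0.8893 + 0.392 + 0.384 + 0.4882 = 2.815 kWh
Cost = 2.815 kWh × €0.304 = €0.86

€0.86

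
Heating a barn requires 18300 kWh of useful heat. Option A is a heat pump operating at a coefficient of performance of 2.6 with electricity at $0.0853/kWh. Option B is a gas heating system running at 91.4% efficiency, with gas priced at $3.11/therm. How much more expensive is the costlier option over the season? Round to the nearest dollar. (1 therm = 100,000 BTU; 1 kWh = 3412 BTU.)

Heat load = 18300 kWh × 3412 = 62,439,600 BTU
Gas: input = 62,439,600 / 0.914 = 68,314,661 BTU = 683.1 therm → 683.1 × $3.11 = $2,124.59
Heat pump: 62,439,600 BTU / 3412 = 18,300 kWh heat; / 2.6 = 7,038 kWh in → × $0.0853 = $600.38
Difference = |$2,124.59 − $600.38| = $1,524.21 ≈ $1524

$1524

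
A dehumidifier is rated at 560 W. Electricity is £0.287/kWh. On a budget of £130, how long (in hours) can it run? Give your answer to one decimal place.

Energy budget = £130 / £0.287 per kWh = 453 kWh = 452,962 Wh
Runtime = 452,962 Wh / 560 W = 808.9 h

808.9 h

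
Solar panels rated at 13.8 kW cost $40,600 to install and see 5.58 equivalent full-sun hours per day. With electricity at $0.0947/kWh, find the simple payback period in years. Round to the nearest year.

15 years

Daily generation = 13.8 kW × 5.58 h = 77 kWh
Annual generation = 77 × 365 = 28106 kWh
Annual savings = 28106 × $0.0947 = $2,661.68
Payback = $40,600 / $2,661.68 = 15.3 years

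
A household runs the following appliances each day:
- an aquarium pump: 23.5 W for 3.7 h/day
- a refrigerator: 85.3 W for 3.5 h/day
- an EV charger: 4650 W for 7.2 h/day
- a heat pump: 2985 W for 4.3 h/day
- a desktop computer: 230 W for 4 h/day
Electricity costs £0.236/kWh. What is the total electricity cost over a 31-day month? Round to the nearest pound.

aquarium pump: 23.5 W × 3.7 h × 31 d = 2,695 Wh = 2.695 kWh
refrigerator: 85.3 W × 3.5 h × 31 d = 9,255 Wh = 9.255 kWh
EV charger: 4650 W × 7.2 h × 31 d = 1,037,880 Wh = 1,038 kWh
heat pump: 2985 W × 4.3 h × 31 d = 397,900 Wh = 397.9 kWh
desktop computer: 230 W × 4 h × 31 d = 28,520 Wh = 28.52 kWh
Total energy = 2.695 + 9.255 + 1,038 + 397.9 + 28.52 = 1,476 kWh
Cost = 1,476 kWh × £0.236 = £348.40 ≈ £348

£348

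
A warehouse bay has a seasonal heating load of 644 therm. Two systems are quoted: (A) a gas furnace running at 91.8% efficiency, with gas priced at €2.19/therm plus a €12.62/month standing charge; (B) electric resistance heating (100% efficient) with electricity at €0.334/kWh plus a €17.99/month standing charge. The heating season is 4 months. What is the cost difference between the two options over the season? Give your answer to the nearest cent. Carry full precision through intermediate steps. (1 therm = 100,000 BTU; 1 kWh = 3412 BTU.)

€4789.24

Heat load = 644 therm × 100,000 = 64,400,000 BTU
Gas: input = 64,400,000 / 0.918 = 70,152,505 BTU = 701.5 therm → 701.5 × €2.19 = €1,536.34; + 4 × €12.62 standing = €1,586.82
Electric: 64,400,000 BTU / 3412 = 18,870 kWh → × €0.334 = €6,304.10; + 4 × €17.99 standing = €6,376.06
Difference = |€1,586.82 − €6,376.06| = €4,789.24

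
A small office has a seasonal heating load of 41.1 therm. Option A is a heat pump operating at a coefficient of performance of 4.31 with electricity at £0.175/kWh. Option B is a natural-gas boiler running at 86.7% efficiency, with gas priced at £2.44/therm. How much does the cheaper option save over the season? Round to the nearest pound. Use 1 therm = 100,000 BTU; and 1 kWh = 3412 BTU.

£67

Heat load = 41.1 therm × 100,000 = 4,110,000 BTU
Gas: input = 4,110,000 / 0.867 = 4,740,484 BTU = 47.4 therm → 47.4 × £2.44 = £115.67
Heat pump: 4,110,000 BTU / 3412 = 1,205 kWh heat; / 4.31 = 279.5 kWh in → × £0.175 = £48.91
Difference = |£115.67 − £48.91| = £66.76 ≈ £67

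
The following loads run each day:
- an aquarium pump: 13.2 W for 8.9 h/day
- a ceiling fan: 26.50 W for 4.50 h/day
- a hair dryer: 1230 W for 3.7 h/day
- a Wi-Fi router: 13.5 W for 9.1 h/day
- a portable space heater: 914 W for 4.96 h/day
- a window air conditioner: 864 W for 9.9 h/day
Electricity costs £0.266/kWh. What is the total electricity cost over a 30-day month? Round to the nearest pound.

aquarium pump: 13.2 W × 8.9 h × 30 d = 3,524 Wh = 3.524 kWh
ceiling fan: 26.50 W × 4.50 h × 30 d = 3,578 Wh = 3.578 kWh
hair dryer: 1230 W × 3.7 h × 30 d = 136,530 Wh = 136.5 kWh
Wi-Fi router: 13.5 W × 9.1 h × 30 d = 3,686 Wh = 3.686 kWh
portable space heater: 914 W × 4.96 h × 30 d = 136,003 Wh = 136 kWh
window air conditioner: 864 W × 9.9 h × 30 d = 256,608 Wh = 256.6 kWh
Total energy = 3.524 + 3.578 + 136.5 + 3.686 + 136 + 256.6 = 539.9 kWh
Cost = 539.9 kWh × £0.266 = £143.62 ≈ £144

£144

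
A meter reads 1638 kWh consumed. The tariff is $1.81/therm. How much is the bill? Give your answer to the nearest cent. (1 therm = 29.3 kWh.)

$101.19

1638 kWh × (0.03413 therm/kWh) = 55.9 therm
Cost = 55.9 therm × $1.81/therm = $101.19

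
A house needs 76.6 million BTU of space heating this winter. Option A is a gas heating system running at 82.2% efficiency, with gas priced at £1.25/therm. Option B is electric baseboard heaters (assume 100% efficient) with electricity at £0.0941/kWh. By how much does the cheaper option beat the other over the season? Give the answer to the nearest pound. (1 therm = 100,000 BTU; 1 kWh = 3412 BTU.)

Heat load = 76.6 × 10⁶ BTU = 76,600,000 BTU
Gas: input = 76,600,000 / 0.822 = 93,187,348 BTU = 931.9 therm → 931.9 × £1.25 = £1,164.84
Electric: 76,600,000 BTU / 3412 = 22,450 kWh → × £0.0941 = £2,112.56
Difference = |£1,164.84 − £2,112.56| = £947.72 ≈ £948

£948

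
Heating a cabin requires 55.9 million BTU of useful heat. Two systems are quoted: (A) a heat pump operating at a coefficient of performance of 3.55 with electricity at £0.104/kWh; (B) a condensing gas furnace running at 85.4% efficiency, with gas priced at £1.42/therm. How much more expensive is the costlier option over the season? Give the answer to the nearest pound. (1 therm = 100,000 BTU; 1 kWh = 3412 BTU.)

£450

Heat load = 55.9 × 10⁶ BTU = 55,900,000 BTU
Gas: input = 55,900,000 / 0.854 = 65,456,674 BTU = 654.6 therm → 654.6 × £1.42 = £929.48
Heat pump: 55,900,000 BTU / 3412 = 16,380 kWh heat; / 3.55 = 4,615 kWh in → × £0.104 = £479.96
Difference = |£929.48 − £479.96| = £449.52 ≈ £450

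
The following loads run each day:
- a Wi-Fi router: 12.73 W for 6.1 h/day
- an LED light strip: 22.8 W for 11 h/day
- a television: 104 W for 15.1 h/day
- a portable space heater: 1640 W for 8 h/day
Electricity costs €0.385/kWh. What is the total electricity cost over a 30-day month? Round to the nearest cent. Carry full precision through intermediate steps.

Wi-Fi router: 12.73 W × 6.1 h × 30 d = 2,330 Wh = 2.33 kWh
LED light strip: 22.8 W × 11 h × 30 d = 7,524 Wh = 7.524 kWh
television: 104 W × 15.1 h × 30 d = 47,112 Wh = 47.11 kWh
portable space heater: 1640 W × 8 h × 30 d = 393,600 Wh = 393.6 kWh
Total energy = 2.33 + 7.524 + 47.11 + 393.6 = 450.6 kWh
Cost = 450.6 kWh × €0.385 = €173.47

€173.47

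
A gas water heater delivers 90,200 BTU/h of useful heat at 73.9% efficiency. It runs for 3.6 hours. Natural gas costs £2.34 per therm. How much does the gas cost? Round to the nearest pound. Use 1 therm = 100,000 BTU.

£10

Heat delivered = 90,200 BTU/h × 3.6 h = 324,720 BTU
Gas input = 324,720 / 0.739 = 439,405 BTU
= 439,405 / 100,000 = 4.394 therm
Cost = 4.394 × £2.34/therm = £10.28 ≈ £10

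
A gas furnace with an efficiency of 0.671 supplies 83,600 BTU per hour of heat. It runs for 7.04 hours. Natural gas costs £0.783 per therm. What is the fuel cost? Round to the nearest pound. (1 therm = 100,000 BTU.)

Heat delivered = 83,600 BTU/h × 7.04 h = 588,544 BTU
Gas input = 588,544 / 0.671 = 877,115 BTU
= 877,115 / 100,000 = 8.771 therm
Cost = 8.771 × £0.783/therm = £6.87 ≈ £7

£7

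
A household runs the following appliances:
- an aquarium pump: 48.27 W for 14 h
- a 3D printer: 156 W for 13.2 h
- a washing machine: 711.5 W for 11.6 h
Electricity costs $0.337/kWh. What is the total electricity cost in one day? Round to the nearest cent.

aquarium pump: 48.27 W × 14 h = 676 Wh = 0.6758 kWh
3D printer: 156 W × 13.2 h = 2,059 Wh = 2.059 kWh
washing machine: 711.5 W × 11.6 h = 8,253 Wh = 8.253 kWh
Total energy = 0.6758 + 2.059 + 8.253 = 10.99 kWh
Cost = 10.99 kWh × $0.337 = $3.70

$3.70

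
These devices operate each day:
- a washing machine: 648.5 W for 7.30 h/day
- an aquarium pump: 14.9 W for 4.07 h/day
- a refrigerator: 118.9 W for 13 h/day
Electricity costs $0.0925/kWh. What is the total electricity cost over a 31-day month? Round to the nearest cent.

washing machine: 648.5 W × 7.30 h × 31 d = 146,756 Wh = 146.8 kWh
aquarium pump: 14.9 W × 4.07 h × 31 d = 1,880 Wh = 1.88 kWh
refrigerator: 118.9 W × 13 h × 31 d = 47,917 Wh = 47.92 kWh
Total energy = 146.8 + 1.88 + 47.92 = 196.6 kWh
Cost = 196.6 kWh × $0.0925 = $18.18

$18.18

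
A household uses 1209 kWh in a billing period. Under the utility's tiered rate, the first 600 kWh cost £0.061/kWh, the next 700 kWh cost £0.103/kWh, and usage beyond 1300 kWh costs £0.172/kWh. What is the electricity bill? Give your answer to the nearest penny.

First 600 kWh × £0.061 = £36.60
Next 609 kWh × £0.103 = £62.73
Remaining tier: 0 kWh (not reached)
Total = £99.33

£99.33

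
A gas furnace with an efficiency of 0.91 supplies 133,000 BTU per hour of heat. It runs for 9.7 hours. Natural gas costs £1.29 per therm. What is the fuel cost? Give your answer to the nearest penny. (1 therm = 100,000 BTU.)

£18.29

Heat delivered = 133,000 BTU/h × 9.7 h = 1,290,100 BTU
Gas input = 1,290,100 / 0.91 = 1,417,692 BTU
= 1,417,692 / 100,000 = 14.18 therm
Cost = 14.18 × £1.29/therm = £18.29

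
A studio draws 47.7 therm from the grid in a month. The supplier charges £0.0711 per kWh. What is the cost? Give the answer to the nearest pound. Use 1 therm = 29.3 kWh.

£99

47.7 therm × (29.3 kWh/therm) = 1,398 kWh
Cost = 1,398 kWh × £0.0711/kWh = £99.37 ≈ £99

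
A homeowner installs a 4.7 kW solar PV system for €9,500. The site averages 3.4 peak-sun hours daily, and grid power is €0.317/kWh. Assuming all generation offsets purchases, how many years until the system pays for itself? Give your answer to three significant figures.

Daily generation = 4.7 kW × 3.4 h = 15.98 kWh
Annual generation = 15.98 × 365 = 5832.7 kWh
Annual savings = 5832.7 × €0.317 = €1,848.97
Payback = €9,500 / €1,848.97 = 5.14 years

5.14 years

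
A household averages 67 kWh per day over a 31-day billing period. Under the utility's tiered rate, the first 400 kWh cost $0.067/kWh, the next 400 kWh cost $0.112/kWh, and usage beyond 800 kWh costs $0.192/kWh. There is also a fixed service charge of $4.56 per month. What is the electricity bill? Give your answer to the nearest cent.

$321.34

Usage = 67 kWh/day × 31 days = 2077 kWh
First 400 kWh × $0.067 = $26.80
Next 400 kWh × $0.112 = $44.80
Remaining 1277 kWh × $0.192 = $245.18
Energy charge = $316.78; + service $4.56 = $321.34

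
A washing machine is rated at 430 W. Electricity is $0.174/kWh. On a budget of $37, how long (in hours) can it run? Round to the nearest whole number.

495 h

Energy budget = $37 / $0.174 per kWh = 212.6 kWh = 212,644 Wh
Runtime = 212,644 Wh / 430 W = 494.5 h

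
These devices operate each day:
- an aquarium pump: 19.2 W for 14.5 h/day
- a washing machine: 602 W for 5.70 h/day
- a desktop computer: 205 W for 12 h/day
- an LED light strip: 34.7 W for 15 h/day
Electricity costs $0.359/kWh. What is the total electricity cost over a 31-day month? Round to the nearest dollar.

aquarium pump: 19.2 W × 14.5 h × 31 d = 8,630 Wh = 8.63 kWh
washing machine: 602 W × 5.70 h × 31 d = 106,373 Wh = 106.4 kWh
desktop computer: 205 W × 12 h × 31 d = 76,260 Wh = 76.26 kWh
LED light strip: 34.7 W × 15 h × 31 d = 16,136 Wh = 16.14 kWh
Total energy = 8.63 + 106.4 + 76.26 + 16.14 = 207.4 kWh
Cost = 207.4 kWh × $0.359 = $74.46 ≈ $74

$74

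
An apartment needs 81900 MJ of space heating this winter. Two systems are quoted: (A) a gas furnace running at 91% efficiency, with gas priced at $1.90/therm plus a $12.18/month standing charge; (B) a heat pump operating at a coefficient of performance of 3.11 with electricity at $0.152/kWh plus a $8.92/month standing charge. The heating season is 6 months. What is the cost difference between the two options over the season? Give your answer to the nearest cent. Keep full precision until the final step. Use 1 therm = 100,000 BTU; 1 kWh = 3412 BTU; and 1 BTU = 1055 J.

Heat load = 81900 MJ = 81,900,000,000 J / 1055 = 77,630,332 BTU
Gas: input = 77,630,332 / 0.91 = 85,308,057 BTU = 853.1 therm → 853.1 × $1.90 = $1,620.85; + 6 × $12.18 standing = $1,693.93
Heat pump: 77,630,332 BTU / 3412 = 22,750 kWh heat; / 3.11 = 7,316 kWh in → × $0.152 = $1,112.00; + 6 × $8.92 standing = $1,165.52
Difference = |$1,693.93 − $1,165.52| = $528.41

$528.41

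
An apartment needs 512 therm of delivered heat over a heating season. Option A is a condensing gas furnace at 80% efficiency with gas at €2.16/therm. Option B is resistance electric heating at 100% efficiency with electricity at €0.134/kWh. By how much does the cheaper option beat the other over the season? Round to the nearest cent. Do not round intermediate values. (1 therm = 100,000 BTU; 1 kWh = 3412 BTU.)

€628.39

Heat load = 512 therm × 100,000 = 51,200,000 BTU
Gas: input = 51,200,000 / 0.80 = 64,000,000 BTU = 640 therm → 640 × €2.16 = €1,382.40
Electric: 51,200,000 BTU / 3412 = 15,010 kWh → × €0.134 = €2,010.79
Difference = |€1,382.40 − €2,010.79| = €628.39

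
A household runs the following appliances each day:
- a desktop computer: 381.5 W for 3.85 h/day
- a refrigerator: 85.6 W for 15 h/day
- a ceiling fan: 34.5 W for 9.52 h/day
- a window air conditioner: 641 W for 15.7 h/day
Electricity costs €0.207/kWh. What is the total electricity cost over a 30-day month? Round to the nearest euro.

€82

desktop computer: 381.5 W × 3.85 h × 30 d = 44,063 Wh = 44.06 kWh
refrigerator: 85.6 W × 15 h × 30 d = 38,520 Wh = 38.52 kWh
ceiling fan: 34.5 W × 9.52 h × 30 d = 9,853 Wh = 9.853 kWh
window air conditioner: 641 W × 15.7 h × 30 d = 301,911 Wh = 301.9 kWh
Total energy = 44.06 + 38.52 + 9.853 + 301.9 = 394.3 kWh
Cost = 394.3 kWh × €0.207 = €81.63 ≈ €82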